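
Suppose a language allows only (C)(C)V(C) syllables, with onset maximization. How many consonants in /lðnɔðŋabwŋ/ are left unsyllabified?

Under (C)(C)V(C), the unsyllabifiable consonants are /l/, /w/, /ŋ/ (at most one coda consonant is licensed; onsets may contain at most 2 consonants).

3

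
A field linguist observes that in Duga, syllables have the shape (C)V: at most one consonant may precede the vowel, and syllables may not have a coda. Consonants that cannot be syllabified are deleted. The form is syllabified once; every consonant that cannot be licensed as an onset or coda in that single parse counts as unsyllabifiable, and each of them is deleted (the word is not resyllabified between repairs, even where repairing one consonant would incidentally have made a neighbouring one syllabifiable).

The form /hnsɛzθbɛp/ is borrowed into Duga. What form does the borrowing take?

The consonants /h/, /n/, /z/, /θ/, /p/ cannot be parsed into a legal (C)V syllable (no codas are permitted; onsets are limited to one consonant).
Deleting the stranded consonants removes /h/, /n/, /z/, /θ/, /p/.

sɛbɛ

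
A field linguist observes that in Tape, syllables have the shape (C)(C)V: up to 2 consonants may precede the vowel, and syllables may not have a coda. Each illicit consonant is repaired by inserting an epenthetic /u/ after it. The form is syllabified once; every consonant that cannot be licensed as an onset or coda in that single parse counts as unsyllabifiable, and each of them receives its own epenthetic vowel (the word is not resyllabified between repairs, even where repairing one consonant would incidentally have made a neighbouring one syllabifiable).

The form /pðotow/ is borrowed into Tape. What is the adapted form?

pðotowu

The consonants /w/ cannot be parsed into a legal (C)(C)V syllable (no codas are permitted; onsets may contain at most 2 consonants).
Inserting the epenthetic vowel yields /w/ → /wu/.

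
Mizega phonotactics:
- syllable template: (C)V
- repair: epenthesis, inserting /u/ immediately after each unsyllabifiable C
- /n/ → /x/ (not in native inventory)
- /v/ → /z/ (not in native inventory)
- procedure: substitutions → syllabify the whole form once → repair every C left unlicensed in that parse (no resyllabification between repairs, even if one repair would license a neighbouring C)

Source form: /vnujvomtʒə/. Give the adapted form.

Substitution: /v/ → /z/, /n/ → /x/, giving /zxujzomtʒə/.
Syllabifying with onset maximization leaves /z/, /j/, /m/, /t/ stranded (no codas are permitted; onsets are limited to one consonant).
Inserting the epenthetic vowel yields /z/ → /zu/, /j/ → /ju/, /m/ → /mu/, /t/ → /tu/.

zuxujuzomutuʒə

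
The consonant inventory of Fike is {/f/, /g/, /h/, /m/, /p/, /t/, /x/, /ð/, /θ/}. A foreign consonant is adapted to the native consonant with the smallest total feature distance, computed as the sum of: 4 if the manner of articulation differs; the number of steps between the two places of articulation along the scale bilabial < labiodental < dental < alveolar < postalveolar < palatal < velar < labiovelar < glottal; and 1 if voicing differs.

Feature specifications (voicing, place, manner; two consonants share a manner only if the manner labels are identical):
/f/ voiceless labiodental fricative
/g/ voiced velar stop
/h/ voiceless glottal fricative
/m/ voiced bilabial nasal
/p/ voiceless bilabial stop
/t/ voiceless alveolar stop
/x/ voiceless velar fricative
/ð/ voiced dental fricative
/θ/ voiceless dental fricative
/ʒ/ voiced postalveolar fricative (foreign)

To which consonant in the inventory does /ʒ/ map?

ð

/ð/ is closest: same manner (fricative), place distance 2 (postalveolar→dental), same voicing; total 2. Next closest is /x/ at distance 3.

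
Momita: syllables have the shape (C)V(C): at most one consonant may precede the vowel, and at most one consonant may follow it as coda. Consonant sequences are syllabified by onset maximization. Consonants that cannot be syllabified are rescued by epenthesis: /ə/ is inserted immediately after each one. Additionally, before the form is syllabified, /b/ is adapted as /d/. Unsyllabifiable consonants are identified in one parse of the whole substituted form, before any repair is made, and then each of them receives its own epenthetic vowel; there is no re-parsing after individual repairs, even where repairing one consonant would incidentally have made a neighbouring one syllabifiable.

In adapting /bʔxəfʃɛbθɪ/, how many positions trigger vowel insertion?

2

After substitution the input is /dʔxəfʃɛdθɪ/.
The unsyllabifiable consonants are /d/, /ʔ/; each receives one epenthetic vowel.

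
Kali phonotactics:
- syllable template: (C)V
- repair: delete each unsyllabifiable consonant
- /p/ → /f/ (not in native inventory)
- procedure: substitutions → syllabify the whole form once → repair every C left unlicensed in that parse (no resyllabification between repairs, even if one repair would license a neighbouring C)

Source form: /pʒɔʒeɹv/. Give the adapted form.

Substitution: /p/ → /f/, giving /fʒɔʒeɹv/.
Under (C)V, the unsyllabifiable consonants are /f/, /ɹ/, /v/ (no codas are permitted; onsets are limited to one consonant).
Each unlicensed consonant is deleted: /f/, /ɹ/, /v/.

ʒɔʒe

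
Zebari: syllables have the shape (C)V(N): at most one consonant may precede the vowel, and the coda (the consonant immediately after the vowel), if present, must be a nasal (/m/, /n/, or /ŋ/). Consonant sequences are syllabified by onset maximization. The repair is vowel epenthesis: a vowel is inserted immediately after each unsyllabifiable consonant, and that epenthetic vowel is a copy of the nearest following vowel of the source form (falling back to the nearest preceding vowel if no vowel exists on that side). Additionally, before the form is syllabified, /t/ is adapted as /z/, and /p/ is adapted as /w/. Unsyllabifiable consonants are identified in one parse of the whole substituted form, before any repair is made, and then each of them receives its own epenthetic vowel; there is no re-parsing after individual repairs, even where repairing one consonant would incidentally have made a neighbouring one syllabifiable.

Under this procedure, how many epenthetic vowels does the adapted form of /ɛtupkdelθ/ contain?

4

After substitution the input is /ɛzuwkdelθ/.
The unsyllabifiable consonants are /w/, /k/, /l/, /θ/; each receives one epenthetic vowel.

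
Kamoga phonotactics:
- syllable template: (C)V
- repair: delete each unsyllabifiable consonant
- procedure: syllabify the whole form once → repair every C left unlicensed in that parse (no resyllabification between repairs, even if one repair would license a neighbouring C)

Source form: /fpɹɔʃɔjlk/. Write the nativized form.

ɹɔʃɔ

Syllabifying with onset maximization leaves /f/, /p/, /j/, /l/, /k/ stranded (no codas are permitted; onsets are limited to one consonant).
Deleting the stranded consonants removes /f/, /p/, /j/, /l/, /k/.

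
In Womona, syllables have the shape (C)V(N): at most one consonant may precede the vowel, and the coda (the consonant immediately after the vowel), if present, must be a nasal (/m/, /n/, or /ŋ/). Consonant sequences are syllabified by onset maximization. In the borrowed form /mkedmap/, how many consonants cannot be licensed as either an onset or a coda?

3

Syllabifying with onset maximization leaves /m/, /d/, /p/ stranded (only a nasal (/m/, /n/, or /ŋ/) is licensed in coda position; onsets are limited to one consonant).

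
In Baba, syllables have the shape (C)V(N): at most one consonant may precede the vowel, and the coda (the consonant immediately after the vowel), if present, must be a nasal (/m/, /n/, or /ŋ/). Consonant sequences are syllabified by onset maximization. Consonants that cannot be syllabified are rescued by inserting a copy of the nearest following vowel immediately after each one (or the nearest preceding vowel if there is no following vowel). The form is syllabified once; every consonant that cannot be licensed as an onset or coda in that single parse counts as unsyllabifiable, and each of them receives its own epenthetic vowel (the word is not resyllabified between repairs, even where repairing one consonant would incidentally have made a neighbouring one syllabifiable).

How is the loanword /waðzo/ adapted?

Under (C)V(N), the unsyllabifiable consonants are /ð/ (only a nasal (/m/, /n/, or /ŋ/) is licensed in coda position; onsets are limited to one consonant).
Epenthesis after each stranded consonant: /ð/ → /ðo/.

waðozo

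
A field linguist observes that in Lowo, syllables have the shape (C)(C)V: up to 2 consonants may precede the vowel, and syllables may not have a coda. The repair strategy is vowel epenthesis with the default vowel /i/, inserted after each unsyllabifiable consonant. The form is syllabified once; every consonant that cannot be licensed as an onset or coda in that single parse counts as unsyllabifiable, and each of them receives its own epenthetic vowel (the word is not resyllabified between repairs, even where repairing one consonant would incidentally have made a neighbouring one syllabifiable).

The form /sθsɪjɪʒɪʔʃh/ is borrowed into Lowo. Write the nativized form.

Syllabifying with onset maximization leaves /s/, /ʔ/, /ʃ/, /h/ stranded (no codas are permitted; onsets may contain at most 2 consonants).
Epenthesis after each stranded consonant: /s/ → /si/, /ʔ/ → /ʔi/, /ʃ/ → /ʃi/, /h/ → /hi/.

siθsɪjɪʒɪʔiʃihi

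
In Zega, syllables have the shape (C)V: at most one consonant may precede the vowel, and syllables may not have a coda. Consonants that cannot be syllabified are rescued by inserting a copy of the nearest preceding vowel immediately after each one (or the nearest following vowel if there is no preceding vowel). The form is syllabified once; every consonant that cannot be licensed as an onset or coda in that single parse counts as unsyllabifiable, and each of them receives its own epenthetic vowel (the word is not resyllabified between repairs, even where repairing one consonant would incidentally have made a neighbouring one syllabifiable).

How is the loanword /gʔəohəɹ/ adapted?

gəʔəohəɹə

Syllabifying with onset maximization leaves /g/, /ɹ/ stranded (no codas are permitted; onsets are limited to one consonant).
Epenthesis after each stranded consonant: /g/ → /gə/, /ɹ/ → /ɹə/.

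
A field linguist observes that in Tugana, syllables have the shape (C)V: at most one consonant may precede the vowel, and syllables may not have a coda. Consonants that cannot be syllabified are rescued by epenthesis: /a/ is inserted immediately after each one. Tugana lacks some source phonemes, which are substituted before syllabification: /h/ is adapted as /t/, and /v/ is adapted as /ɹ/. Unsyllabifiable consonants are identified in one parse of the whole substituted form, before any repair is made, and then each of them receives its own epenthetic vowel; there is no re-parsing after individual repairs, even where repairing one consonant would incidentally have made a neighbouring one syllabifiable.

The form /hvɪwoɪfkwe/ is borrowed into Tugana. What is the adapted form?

Substitution: /h/ → /t/, /v/ → /ɹ/, giving /tɹɪwoɪfkwe/.
The consonants /t/, /f/, /k/ cannot be parsed into a legal (C)V syllable (no codas are permitted; onsets are limited to one consonant).
Inserting the epenthetic vowel yields /t/ → /ta/, /f/ → /fa/, /k/ → /ka/.

taɹɪwoɪfakawe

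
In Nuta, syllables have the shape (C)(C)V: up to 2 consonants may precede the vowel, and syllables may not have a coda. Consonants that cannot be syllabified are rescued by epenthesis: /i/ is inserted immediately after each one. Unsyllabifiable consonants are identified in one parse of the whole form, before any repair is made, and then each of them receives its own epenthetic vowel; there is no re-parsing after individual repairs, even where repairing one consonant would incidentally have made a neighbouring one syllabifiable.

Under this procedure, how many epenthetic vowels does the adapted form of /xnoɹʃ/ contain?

2

The unsyllabifiable consonants are /ɹ/, /ʃ/; each receives one epenthetic vowel.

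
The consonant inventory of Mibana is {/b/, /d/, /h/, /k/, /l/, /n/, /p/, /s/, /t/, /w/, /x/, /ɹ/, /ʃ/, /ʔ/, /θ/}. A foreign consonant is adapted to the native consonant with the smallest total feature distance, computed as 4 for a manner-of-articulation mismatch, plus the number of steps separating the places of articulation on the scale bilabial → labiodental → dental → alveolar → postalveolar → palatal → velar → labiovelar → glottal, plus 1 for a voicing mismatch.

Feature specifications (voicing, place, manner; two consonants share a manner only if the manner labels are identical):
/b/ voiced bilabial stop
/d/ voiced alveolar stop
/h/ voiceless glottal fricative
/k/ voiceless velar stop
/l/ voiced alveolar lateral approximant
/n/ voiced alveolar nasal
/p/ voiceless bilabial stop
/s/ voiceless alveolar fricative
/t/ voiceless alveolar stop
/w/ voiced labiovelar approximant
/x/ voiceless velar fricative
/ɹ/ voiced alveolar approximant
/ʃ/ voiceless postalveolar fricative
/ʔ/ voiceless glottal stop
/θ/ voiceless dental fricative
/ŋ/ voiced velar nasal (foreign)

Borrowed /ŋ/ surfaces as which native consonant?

/n/ is closest: same manner (nasal), place distance 3 (velar→alveolar), same voicing; total 3. Next closest is /k/ at distance 5.

n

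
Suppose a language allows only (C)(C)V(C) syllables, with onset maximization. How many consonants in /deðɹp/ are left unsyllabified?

2

The consonants /ɹ/, /p/ cannot be parsed into a legal (C)(C)V(C) syllable (at most one coda consonant is licensed; onsets may contain at most 2 consonants).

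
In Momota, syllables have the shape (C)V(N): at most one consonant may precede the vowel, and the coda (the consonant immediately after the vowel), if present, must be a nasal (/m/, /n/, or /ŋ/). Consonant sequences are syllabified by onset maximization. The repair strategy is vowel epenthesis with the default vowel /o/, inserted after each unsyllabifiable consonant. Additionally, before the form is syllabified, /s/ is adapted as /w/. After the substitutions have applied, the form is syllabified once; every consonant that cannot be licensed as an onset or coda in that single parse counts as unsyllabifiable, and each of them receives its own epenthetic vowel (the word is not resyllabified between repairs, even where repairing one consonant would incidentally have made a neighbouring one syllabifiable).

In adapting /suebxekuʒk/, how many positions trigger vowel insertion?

After substitution the input is /wuebxekuʒk/.
The unsyllabifiable consonants are /b/, /ʒ/, /k/; each receives one epenthetic vowel.

3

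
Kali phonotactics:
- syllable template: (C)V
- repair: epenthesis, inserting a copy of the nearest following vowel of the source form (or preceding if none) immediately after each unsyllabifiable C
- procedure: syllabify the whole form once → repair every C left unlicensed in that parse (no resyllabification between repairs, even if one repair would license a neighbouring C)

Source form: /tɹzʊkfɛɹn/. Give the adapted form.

tʊɹʊzʊkɛfɛɹɛnɛ

Syllabifying with onset maximization leaves /t/, /ɹ/, /k/, /ɹ/, /n/ stranded (no codas are permitted; onsets are limited to one consonant).
Inserting the epenthetic vowel yields /t/ → /tʊ/, /ɹ/ → /ɹʊ/, /k/ → /kɛ/, /ɹ/ → /ɹɛ/, /n/ → /nɛ/.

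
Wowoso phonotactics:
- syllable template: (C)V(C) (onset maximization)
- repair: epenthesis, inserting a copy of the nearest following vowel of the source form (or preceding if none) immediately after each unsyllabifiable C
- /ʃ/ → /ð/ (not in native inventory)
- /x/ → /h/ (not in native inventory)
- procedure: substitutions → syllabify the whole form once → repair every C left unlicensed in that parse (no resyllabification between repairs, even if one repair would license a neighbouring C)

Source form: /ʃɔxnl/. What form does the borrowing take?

ðɔhnɔlɔ

Substitution: /ʃ/ → /ð/, /x/ → /h/, giving /ðɔhnl/.
Syllabifying with onset maximization leaves /n/, /l/ stranded (at most one coda consonant is licensed; onsets are limited to one consonant).
Epenthesis after each stranded consonant: /n/ → /nɔ/, /l/ → /lɔ/.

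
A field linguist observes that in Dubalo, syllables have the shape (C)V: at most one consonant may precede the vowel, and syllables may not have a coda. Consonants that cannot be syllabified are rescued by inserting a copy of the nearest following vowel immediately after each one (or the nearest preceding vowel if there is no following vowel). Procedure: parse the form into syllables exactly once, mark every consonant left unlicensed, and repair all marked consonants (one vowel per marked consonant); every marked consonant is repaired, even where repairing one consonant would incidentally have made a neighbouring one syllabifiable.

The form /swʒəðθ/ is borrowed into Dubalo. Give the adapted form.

The consonants /s/, /w/, /ð/, /θ/ cannot be parsed into a legal (C)V syllable (no codas are permitted; onsets are limited to one consonant).
Each unlicensed consonant becomes the onset of a new syllable: /s/ → /sə/, /w/ → /wə/, /ð/ → /ðə/, /θ/ → /θə/.

səwəʒəðəθə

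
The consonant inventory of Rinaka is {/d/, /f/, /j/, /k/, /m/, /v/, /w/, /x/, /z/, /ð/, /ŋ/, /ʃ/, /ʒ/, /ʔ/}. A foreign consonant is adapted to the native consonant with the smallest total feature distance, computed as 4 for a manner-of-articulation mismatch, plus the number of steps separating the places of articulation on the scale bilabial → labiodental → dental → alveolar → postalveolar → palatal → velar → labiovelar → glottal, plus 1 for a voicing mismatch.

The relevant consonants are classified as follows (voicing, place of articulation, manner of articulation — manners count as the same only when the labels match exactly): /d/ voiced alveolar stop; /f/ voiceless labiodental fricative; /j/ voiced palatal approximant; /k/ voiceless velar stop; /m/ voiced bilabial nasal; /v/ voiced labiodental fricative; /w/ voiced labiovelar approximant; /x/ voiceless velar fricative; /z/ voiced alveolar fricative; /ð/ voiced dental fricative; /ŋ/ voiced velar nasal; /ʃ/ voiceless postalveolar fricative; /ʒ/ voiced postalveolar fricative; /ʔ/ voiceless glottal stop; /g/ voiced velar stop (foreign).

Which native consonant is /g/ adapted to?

/k/ is closest: same manner (stop), place distance 0 (velar→velar), voicing differs (+1); total 1. Next closest is /d/ at distance 3.

k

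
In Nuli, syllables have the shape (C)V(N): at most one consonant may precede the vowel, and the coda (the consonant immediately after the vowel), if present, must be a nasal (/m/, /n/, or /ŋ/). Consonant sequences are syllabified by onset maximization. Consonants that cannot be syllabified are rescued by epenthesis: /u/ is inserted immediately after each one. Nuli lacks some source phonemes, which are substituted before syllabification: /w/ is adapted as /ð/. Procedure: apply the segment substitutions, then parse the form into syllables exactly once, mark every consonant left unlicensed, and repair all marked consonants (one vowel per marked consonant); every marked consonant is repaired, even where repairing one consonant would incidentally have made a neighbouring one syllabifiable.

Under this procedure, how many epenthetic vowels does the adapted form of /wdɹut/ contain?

3

After substitution the input is /ðdɹut/.
The unsyllabifiable consonants are /ð/, /d/, /t/; each receives one epenthetic vowel.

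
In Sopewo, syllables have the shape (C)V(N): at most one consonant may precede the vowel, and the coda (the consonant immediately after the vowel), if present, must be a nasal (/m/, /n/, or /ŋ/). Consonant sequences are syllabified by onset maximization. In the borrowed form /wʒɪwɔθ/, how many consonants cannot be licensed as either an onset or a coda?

2

Syllabifying with onset maximization leaves /w/, /θ/ stranded (only a nasal (/m/, /n/, or /ŋ/) is licensed in coda position; onsets are limited to one consonant).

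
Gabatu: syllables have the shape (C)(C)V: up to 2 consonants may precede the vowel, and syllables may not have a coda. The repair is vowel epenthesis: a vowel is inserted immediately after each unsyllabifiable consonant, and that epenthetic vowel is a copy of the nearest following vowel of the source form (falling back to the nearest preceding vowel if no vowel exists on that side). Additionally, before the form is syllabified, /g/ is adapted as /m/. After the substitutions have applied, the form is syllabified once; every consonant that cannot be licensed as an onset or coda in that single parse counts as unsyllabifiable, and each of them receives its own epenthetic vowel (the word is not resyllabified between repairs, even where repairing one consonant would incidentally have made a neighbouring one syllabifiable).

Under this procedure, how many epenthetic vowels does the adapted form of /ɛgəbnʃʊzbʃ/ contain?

4

After substitution the input is /ɛməbnʃʊzbʃ/.
The unsyllabifiable consonants are /b/, /z/, /b/, /ʃ/; each receives one epenthetic vowel.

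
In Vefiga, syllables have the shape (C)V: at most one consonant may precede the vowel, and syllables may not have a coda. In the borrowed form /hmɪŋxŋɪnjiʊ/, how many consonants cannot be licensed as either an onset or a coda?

4

Under (C)V, the unsyllabifiable consonants are /h/, /ŋ/, /x/, /n/ (no codas are permitted; onsets are limited to one consonant).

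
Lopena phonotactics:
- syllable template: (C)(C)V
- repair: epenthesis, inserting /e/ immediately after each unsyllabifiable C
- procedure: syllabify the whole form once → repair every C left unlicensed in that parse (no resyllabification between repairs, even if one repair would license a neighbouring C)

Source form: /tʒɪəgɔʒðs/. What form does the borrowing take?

Under (C)(C)V, the unsyllabifiable consonants are /ʒ/, /ð/, /s/ (no codas are permitted; onsets may contain at most 2 consonants).
Inserting the epenthetic vowel yields /ʒ/ → /ʒe/, /ð/ → /ðe/, /s/ → /se/.

tʒɪəgɔʒeðese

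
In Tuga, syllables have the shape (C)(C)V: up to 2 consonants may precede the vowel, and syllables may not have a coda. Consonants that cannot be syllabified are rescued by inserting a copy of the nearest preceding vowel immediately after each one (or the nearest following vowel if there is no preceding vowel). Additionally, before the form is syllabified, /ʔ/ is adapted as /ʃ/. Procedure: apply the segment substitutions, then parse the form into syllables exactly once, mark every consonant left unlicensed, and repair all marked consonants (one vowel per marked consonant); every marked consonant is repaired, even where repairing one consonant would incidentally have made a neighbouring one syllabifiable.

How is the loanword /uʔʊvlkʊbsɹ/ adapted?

Substitution: /ʔ/ → /ʃ/, giving /uʃʊvlkʊbsɹ/.
The consonants /v/, /b/, /s/, /ɹ/ cannot be parsed into a legal (C)(C)V syllable (no codas are permitted; onsets may contain at most 2 consonants).
Inserting the epenthetic vowel yields /v/ → /vʊ/, /b/ → /bʊ/, /s/ → /sʊ/, /ɹ/ → /ɹʊ/.

uʃʊvʊlkʊbʊsʊɹʊ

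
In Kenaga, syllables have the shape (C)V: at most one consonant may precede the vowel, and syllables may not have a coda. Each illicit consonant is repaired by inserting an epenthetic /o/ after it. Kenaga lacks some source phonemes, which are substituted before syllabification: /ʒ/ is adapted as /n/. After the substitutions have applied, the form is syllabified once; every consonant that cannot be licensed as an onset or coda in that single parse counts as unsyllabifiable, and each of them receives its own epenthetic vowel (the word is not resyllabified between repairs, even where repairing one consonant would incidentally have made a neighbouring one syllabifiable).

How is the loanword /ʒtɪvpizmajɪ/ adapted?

notɪvopizomajɪ

Substitution: /ʒ/ → /n/, giving /ntɪvpizmajɪ/.
Under (C)V, the unsyllabifiable consonants are /n/, /v/, /z/ (no codas are permitted; onsets are limited to one consonant).
Inserting the epenthetic vowel yields /n/ → /no/, /v/ → /vo/, /z/ → /zo/.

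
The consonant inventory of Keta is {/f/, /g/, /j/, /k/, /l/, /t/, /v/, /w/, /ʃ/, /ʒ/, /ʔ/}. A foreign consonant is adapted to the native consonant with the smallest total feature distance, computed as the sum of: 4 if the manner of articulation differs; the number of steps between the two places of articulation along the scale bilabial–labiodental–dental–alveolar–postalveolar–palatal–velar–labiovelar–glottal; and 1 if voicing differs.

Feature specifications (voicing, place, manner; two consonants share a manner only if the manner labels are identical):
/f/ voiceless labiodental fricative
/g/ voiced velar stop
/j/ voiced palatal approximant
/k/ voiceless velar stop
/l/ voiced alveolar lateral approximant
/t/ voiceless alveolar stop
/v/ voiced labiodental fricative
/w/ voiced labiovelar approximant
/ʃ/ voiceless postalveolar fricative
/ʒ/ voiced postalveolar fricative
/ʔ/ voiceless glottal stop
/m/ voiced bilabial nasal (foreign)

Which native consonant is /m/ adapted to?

v

/v/ is closest: manner differs (nasal→fricative, +4), place distance 1 (bilabial→labiodental), same voicing; total 5. Next closest is /f/ at distance 6.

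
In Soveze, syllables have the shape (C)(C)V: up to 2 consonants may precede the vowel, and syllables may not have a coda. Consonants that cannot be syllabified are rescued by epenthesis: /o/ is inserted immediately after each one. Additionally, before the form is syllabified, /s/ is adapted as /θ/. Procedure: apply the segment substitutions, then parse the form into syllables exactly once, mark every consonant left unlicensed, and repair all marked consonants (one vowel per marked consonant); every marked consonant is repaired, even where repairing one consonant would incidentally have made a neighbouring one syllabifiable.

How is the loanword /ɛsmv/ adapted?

Substitution: /s/ → /θ/, giving /ɛθmv/.
Under (C)(C)V, the unsyllabifiable consonants are /θ/, /m/, /v/ (no codas are permitted; onsets may contain at most 2 consonants).
Each unlicensed consonant becomes the onset of a new syllable: /θ/ → /θo/, /m/ → /mo/, /v/ → /vo/.

ɛθomovo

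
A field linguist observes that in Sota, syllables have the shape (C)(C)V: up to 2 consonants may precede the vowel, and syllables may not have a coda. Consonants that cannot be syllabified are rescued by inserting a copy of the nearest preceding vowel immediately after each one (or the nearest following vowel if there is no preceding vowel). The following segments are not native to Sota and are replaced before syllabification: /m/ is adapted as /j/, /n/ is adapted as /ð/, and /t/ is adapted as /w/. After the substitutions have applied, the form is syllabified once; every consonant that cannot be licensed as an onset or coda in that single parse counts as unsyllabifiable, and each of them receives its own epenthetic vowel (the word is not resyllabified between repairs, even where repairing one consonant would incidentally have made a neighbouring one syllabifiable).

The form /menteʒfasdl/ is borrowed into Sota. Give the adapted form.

Substitution: /m/ → /j/, /n/ → /ð/, /t/ → /w/, giving /jeðweʒfasdl/.
The consonants /s/, /d/, /l/ cannot be parsed into a legal (C)(C)V syllable (no codas are permitted; onsets may contain at most 2 consonants).
Inserting the epenthetic vowel yields /s/ → /sa/, /d/ → /da/, /l/ → /la/.

jeðweʒfasadala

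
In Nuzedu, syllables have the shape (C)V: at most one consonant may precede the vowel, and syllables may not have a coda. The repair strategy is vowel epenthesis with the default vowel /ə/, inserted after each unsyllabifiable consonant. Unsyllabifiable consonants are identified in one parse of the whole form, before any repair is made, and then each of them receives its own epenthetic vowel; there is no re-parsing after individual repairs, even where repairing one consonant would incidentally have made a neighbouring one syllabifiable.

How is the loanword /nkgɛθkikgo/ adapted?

nəkəgɛθəkikəgo

Under (C)V, the unsyllabifiable consonants are /n/, /k/, /θ/, /k/ (no codas are permitted; onsets are limited to one consonant).
Each unlicensed consonant becomes the onset of a new syllable: /n/ → /nə/, /k/ → /kə/, /θ/ → /θə/, /k/ → /kə/.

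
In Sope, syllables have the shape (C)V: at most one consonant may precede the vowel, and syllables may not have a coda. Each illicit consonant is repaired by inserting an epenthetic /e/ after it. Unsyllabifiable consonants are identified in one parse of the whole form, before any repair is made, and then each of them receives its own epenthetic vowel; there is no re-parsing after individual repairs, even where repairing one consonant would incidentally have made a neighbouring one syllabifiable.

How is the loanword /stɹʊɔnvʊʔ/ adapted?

seteɹʊɔnevʊʔe

The consonants /s/, /t/, /n/, /ʔ/ cannot be parsed into a legal (C)V syllable (no codas are permitted; onsets are limited to one consonant).
Inserting the epenthetic vowel yields /s/ → /se/, /t/ → /te/, /n/ → /ne/, /ʔ/ → /ʔe/.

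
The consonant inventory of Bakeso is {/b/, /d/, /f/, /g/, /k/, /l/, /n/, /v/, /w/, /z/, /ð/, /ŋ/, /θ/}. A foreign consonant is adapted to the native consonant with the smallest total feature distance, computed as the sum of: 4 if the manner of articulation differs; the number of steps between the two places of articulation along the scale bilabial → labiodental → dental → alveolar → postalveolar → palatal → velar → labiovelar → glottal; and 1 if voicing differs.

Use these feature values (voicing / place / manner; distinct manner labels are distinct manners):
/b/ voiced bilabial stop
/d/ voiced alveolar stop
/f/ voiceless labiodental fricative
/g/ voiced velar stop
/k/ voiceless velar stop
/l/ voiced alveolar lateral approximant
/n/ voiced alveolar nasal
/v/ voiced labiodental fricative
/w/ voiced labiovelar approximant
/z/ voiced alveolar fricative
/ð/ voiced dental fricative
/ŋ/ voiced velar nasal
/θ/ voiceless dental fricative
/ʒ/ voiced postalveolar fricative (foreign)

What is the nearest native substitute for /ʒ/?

/z/ is closest: same manner (fricative), place distance 1 (postalveolar→alveolar), same voicing; total 1. Next closest is /ð/ at distance 2.

z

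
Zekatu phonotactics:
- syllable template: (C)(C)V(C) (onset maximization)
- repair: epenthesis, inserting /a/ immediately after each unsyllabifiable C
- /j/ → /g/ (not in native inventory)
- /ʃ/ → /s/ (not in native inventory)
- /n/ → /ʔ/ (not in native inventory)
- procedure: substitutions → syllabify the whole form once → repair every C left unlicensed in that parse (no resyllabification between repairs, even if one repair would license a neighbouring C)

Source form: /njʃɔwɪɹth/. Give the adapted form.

Substitution: /n/ → /ʔ/, /j/ → /g/, /ʃ/ → /s/, giving /ʔgsɔwɪɹth/.
Under (C)(C)V(C), the unsyllabifiable consonants are /ʔ/, /t/, /h/ (at most one coda consonant is licensed; onsets may contain at most 2 consonants).
Inserting the epenthetic vowel yields /ʔ/ → /ʔa/, /t/ → /ta/, /h/ → /ha/.

ʔagsɔwɪɹtaha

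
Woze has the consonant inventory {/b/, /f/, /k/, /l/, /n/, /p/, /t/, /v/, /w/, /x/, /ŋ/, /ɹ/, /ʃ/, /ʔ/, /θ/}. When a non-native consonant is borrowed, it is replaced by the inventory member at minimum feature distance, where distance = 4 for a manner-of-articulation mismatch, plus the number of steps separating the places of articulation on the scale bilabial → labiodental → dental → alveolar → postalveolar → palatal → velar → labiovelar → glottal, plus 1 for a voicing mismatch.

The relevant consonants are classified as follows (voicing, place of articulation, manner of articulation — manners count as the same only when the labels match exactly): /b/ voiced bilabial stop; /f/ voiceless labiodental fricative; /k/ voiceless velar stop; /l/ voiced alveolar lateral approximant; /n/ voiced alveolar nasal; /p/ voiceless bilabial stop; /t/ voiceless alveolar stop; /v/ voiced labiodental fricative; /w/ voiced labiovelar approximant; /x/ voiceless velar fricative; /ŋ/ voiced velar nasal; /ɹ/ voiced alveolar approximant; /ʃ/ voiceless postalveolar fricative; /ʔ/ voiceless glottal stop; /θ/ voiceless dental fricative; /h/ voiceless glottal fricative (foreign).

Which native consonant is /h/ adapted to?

x

/x/ is closest: same manner (fricative), place distance 2 (glottal→velar), same voicing; total 2. Next closest is /ʃ/ at distance 4.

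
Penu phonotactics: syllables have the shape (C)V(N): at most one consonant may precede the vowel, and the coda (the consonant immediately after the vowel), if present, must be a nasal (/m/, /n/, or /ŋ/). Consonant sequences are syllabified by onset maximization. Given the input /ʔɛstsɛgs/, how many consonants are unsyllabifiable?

4

Syllabifying with onset maximization leaves /s/, /t/, /g/, /s/ stranded (only a nasal (/m/, /n/, or /ŋ/) is licensed in coda position; onsets are limited to one consonant).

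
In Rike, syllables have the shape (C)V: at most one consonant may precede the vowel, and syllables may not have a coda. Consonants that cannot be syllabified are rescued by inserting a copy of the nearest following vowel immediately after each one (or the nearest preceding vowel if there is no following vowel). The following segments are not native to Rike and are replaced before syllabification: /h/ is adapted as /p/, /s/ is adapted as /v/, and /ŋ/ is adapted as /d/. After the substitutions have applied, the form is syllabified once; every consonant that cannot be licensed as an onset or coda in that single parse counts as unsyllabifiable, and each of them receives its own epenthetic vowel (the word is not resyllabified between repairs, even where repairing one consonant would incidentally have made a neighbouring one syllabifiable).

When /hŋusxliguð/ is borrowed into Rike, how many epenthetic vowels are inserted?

4

After substitution the input is /pduvxliguð/.
The unsyllabifiable consonants are /p/, /v/, /x/, /ð/; each receives one epenthetic vowel.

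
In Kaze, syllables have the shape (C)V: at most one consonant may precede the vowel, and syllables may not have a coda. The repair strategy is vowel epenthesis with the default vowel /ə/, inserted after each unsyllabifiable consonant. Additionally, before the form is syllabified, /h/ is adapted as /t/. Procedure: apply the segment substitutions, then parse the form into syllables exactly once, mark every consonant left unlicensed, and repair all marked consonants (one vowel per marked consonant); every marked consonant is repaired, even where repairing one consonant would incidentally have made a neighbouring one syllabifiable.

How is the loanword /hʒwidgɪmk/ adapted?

təʒəwidəgɪməkə

Substitution: /h/ → /t/, giving /tʒwidgɪmk/.
Syllabifying with onset maximization leaves /t/, /ʒ/, /d/, /m/, /k/ stranded (no codas are permitted; onsets are limited to one consonant).
Each unlicensed consonant becomes the onset of a new syllable: /t/ → /tə/, /ʒ/ → /ʒə/, /d/ → /də/, /m/ → /mə/, /k/ → /kə/.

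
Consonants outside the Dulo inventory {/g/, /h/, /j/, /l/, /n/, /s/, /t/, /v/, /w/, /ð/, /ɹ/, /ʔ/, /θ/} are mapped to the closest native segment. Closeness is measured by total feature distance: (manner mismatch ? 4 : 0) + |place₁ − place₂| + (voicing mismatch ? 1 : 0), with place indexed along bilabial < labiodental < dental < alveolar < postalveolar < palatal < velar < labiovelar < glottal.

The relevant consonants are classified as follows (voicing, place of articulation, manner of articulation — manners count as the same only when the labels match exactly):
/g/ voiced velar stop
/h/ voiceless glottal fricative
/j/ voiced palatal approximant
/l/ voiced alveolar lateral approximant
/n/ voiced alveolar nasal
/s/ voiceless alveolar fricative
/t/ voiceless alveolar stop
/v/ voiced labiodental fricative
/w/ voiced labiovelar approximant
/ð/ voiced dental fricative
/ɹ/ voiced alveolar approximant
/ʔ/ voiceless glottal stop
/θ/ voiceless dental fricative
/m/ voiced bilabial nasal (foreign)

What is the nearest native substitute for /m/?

n

/n/ is closest: same manner (nasal), place distance 3 (bilabial→alveolar), same voicing; total 3. Next closest is /v/ at distance 5.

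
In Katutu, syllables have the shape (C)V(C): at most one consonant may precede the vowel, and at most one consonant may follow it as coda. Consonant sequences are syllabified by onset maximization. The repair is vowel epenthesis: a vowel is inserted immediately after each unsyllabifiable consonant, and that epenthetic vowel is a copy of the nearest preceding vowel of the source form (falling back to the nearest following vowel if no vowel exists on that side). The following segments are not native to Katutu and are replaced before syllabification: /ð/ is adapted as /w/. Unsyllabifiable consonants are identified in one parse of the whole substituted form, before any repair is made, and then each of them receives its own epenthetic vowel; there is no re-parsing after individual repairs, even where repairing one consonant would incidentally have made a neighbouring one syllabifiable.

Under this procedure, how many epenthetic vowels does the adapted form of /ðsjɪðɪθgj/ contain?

4

After substitution the input is /wsjɪwɪθgj/.
The unsyllabifiable consonants are /w/, /s/, /g/, /j/; each receives one epenthetic vowel.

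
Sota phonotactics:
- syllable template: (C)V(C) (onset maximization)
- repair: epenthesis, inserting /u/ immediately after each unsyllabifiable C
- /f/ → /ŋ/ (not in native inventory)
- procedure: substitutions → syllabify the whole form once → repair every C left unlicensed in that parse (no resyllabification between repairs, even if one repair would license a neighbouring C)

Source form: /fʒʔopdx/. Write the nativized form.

ŋuʒuʔopduxu

Substitution: /f/ → /ŋ/, giving /ŋʒʔopdx/.
Under (C)V(C), the unsyllabifiable consonants are /ŋ/, /ʒ/, /d/, /x/ (at most one coda consonant is licensed; onsets are limited to one consonant).
Inserting the epenthetic vowel yields /ŋ/ → /ŋu/, /ʒ/ → /ʒu/, /d/ → /du/, /x/ → /xu/.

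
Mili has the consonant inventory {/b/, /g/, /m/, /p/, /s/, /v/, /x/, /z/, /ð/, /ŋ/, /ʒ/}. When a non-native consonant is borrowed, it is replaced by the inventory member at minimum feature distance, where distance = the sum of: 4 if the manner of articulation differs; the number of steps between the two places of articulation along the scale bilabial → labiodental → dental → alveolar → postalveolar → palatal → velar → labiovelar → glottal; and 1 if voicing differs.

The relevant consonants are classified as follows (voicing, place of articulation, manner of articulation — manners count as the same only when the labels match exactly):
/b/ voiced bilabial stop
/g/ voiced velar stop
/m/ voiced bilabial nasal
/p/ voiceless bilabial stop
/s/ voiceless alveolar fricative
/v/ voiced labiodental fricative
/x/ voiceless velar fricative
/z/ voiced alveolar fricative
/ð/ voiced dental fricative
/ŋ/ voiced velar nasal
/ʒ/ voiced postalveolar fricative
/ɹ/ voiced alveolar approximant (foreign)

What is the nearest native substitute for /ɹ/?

z

/z/ is closest: manner differs (approximant→fricative, +4), place distance 0 (alveolar→alveolar), same voicing; total 4. Next closest is /s/ at distance 5.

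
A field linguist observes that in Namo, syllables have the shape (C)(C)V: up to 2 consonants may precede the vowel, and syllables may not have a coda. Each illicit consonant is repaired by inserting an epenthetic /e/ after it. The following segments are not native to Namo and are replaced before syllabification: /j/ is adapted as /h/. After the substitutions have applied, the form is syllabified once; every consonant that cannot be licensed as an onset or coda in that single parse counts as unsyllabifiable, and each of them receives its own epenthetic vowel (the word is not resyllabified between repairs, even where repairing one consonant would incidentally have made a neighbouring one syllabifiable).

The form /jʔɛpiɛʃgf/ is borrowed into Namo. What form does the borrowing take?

Substitution: /j/ → /h/, giving /hʔɛpiɛʃgf/.
Under (C)(C)V, the unsyllabifiable consonants are /ʃ/, /g/, /f/ (no codas are permitted; onsets may contain at most 2 consonants).
Inserting the epenthetic vowel yields /ʃ/ → /ʃe/, /g/ → /ge/, /f/ → /fe/.

hʔɛpiɛʃegefe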